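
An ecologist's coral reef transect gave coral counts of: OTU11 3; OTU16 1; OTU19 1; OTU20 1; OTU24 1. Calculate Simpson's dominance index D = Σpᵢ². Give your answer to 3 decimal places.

Total N = 3+1+1+1+1 = 7, so the proportions are 0.42857, 0.14286, 0.14286, 0.14286, 0.14286 (working shown to 5 dp, full precision carried).
D = 0.42857² + 0.14286² + 0.14286² + 0.14286² + 0.14286² = 0.18367 + 0.02041 + 0.02041 + 0.02041 + 0.02041 = 0.26531.
To 3 decimal places, D = 0.265.

0.265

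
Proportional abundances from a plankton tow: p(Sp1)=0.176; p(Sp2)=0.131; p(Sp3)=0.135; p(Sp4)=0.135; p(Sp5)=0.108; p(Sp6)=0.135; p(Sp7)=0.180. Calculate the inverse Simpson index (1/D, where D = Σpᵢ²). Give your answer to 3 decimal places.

6.808

D = 0.176² + 0.131² + 0.135² + 0.135² + 0.108² + 0.135² + 0.18² = 0.0309760 + 0.0171610 + 0.0182250 + 0.0182250 + 0.0116640 + 0.0182250 + 0.0324000 = 0.1468760 (working shown to 7 dp, full precision carried).
So 1/D = 6.80846, i.e. 6.808 to 3 decimal places.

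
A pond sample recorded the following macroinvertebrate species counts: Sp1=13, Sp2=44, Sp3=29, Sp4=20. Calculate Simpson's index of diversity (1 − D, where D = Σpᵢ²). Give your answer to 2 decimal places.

Total N = 13+44+29+20 = 106, so the proportions are 0.1226, 0.4151, 0.2736, 0.1887 (working shown to 4 dp, full precision carried).
D = 0.1226² + 0.4151² + 0.2736² + 0.1887² = 0.0150 + 0.1723 + 0.0748 + 0.0356 = 0.2978.
So 1 − D = 0.7022, i.e. 0.70 to 2 decimal places.

0.70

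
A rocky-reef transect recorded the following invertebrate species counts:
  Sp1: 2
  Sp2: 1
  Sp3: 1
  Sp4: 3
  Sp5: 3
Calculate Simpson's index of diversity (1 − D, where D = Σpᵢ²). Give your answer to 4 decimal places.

0.7600

Total N = 2+1+1+3+3 = 10, so the proportions are 0.2, 0.1, 0.1, 0.3, 0.3 (working shown to 6 dp, full precision carried).
D = 0.2² + 0.1² + 0.1² + 0.3² + 0.3² = 0.040000 + 0.010000 + 0.010000 + 0.090000 + 0.090000 = 0.240000.
So 1 − D = 0.760000, i.e. 0.7600 to 4 decimal places.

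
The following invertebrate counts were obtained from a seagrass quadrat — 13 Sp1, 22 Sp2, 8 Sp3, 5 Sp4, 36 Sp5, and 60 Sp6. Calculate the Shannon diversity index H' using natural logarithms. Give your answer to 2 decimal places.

Total N = 13+22+8+5+36+60 = 144, so the proportions are 0.0903, 0.1528, 0.0556, 0.0347, 0.25, 0.4167 (working shown to 4 dp, full precision carried).
Each pᵢ ln pᵢ term: 0.0903×(-2.4049)=-0.2171, 0.1528×(-1.8788)=-0.2870, 0.0556×(-2.8904)=-0.1606, 0.0347×(-3.3604)=-0.1167, 0.25×(-1.3863)=-0.3466, 0.4167×(-0.8755)=-0.3648.
Sum = -1.4927, so H' = 1.49.

1.49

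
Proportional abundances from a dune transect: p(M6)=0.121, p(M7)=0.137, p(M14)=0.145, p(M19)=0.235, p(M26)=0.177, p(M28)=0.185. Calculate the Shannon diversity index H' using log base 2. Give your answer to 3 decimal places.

2.549

Each pᵢ log₂ pᵢ term (working shown to 5 dp, full precision carried): 0.121×(-3.04692)=-0.36868, 0.137×(-2.86775)=-0.39288, 0.145×(-2.78588)=-0.40395, 0.235×(-2.08927)=-0.49098, 0.177×(-2.49818)=-0.44218, 0.185×(-2.43440)=-0.45036.
Sum = -2.54903, so H' = 2.549.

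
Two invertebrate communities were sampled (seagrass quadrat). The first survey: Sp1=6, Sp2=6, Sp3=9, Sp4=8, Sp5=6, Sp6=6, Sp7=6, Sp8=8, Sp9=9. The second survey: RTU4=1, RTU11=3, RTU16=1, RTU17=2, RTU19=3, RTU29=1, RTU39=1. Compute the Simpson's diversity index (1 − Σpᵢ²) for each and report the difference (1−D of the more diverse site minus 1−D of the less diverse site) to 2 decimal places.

The first survey: N=64, proportions 0.09375, 0.09375, 0.14062, 0.125, 0.09375, 0.09375, 0.09375, 0.125, 0.14062, giving 1−D = 0.88525 (working shown to 5 dp, full precision carried).
The second survey: N=12, proportions 0.08333, 0.25, 0.08333, 0.16667, 0.25, 0.08333, 0.08333, giving 1−D = 0.81944.
Difference = |0.88525 − 0.81944| = 0.06581, i.e. 0.07 to 2 decimal places.

0.07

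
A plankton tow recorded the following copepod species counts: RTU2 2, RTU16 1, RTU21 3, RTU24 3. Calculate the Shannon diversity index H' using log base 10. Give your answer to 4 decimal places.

0.5693

Total N = 2+1+3+3 = 9, so the proportions are 0.222222, 0.111111, 0.333333, 0.333333 (working shown to 6 dp, full precision carried).
Each pᵢ log₁₀ pᵢ term: 0.222222×(-0.653213)=-0.145158, 0.111111×(-0.954243)=-0.106027, 0.333333×(-0.477121)=-0.159040, 0.333333×(-0.477121)=-0.159040.
Sum = -0.569266, so H' = 0.5693.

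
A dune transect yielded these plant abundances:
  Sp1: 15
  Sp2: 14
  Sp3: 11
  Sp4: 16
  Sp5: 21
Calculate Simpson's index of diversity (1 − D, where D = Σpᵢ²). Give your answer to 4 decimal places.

0.7910

Total N = 15+14+11+16+21 = 77, so the proportions are 0.194805, 0.181818, 0.142857, 0.207792, 0.272727 (working shown to 6 dp, full precision carried).
D = 0.194805² + 0.181818² + 0.142857² + 0.207792² + 0.272727² = 0.037949 + 0.033058 + 0.020408 + 0.043178 + 0.074380 = 0.208973.
So 1 − D = 0.791027, i.e. 0.7910 to 4 decimal places.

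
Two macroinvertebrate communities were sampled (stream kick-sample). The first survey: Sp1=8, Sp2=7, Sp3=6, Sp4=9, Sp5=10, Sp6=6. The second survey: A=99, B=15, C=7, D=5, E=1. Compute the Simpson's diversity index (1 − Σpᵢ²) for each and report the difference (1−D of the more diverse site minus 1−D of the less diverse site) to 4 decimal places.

The first survey: N=46, proportions 0.173913, 0.152174, 0.130435, 0.195652, 0.217391, 0.130435, giving 1−D = 0.827032 (working shown to 6 dp, full precision carried).
The second survey: N=127, proportions 0.779528, 0.11811, 0.055118, 0.03937, 0.007874, giving 1−D = 0.373737.
Difference = |0.827032 − 0.373737| = 0.453295, i.e. 0.4533 to 4 decimal places.

0.4533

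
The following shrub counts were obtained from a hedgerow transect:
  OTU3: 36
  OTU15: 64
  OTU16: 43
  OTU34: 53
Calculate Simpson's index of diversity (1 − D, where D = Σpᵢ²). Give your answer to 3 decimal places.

Total N = 36+64+43+53 = 196, so the proportions are 0.18367, 0.32653, 0.21939, 0.27041 (working shown to 5 dp, full precision carried).
D = 0.18367² + 0.32653² + 0.21939² + 0.27041² = 0.03374 + 0.10662 + 0.04813 + 0.07312 = 0.26161.
So 1 − D = 0.73839, i.e. 0.738 to 3 decimal places.

0.738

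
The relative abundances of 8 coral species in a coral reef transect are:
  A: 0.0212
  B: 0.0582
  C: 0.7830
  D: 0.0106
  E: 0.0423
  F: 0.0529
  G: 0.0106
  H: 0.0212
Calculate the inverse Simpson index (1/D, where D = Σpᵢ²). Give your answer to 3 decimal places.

1.607

D = 0.0212² + 0.0582² + 0.783² + 0.0106² + 0.0423² + 0.0529² + 0.0106² + 0.0212² = 0.000449 + 0.003387 + 0.613089 + 0.000112 + 0.001789 + 0.002798 + 0.000112 + 0.000449 = 0.622188 (working shown to 6 dp, full precision carried).
So 1/D = 1.60723, i.e. 1.607 to 3 decimal places.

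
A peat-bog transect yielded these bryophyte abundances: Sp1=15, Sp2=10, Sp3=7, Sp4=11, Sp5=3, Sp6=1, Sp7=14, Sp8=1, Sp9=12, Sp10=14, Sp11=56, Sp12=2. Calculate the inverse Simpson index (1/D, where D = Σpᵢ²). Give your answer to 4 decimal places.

5.0971

Total N = 15+10+7+11+3+1+14+1+12+14+56+2 = 146, so the proportions are 0.10273973, 0.06849315, 0.04794521, 0.07534247, 0.02054795, 0.00684932, 0.09589041, 0.00684932, 0.08219178, 0.09589041, 0.38356164, 0.01369863 (working shown to 8 dp, full precision carried).
D = 0.10273973² + 0.06849315² + 0.04794521² + 0.07534247² + 0.02054795² + 0.00684932² + 0.09589041² + 0.00684932² + 0.08219178² + 0.09589041² + 0.38356164² + 0.01369863² = 0.01055545 + 0.00469131 + 0.00229874 + 0.00567649 + 0.00042222 + 0.00004691 + 0.00919497 + 0.00004691 + 0.00675549 + 0.00919497 + 0.14711953 + 0.00018765 = 0.19619065.
So 1/D = 5.097083, i.e. 5.0971 to 4 decimal places.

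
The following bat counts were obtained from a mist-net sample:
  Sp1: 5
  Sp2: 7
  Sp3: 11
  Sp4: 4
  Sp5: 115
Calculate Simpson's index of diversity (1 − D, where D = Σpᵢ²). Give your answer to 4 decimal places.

0.3337

Total N = 5+7+11+4+115 = 142, so the proportions are 0.035211, 0.049296, 0.077465, 0.028169, 0.809859 (working shown to 6 dp, full precision carried).
D = 0.035211² + 0.049296² + 0.077465² + 0.028169² + 0.809859² = 0.001240 + 0.002430 + 0.006001 + 0.000793 + 0.655872 = 0.666336.
So 1 − D = 0.333664, i.e. 0.3337 to 4 decimal places.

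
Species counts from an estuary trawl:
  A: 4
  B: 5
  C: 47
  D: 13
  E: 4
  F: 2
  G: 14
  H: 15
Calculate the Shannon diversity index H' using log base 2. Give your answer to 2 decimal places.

2.37

Total N = 4+5+47+13+4+2+14+15 = 104, so the proportions are 0.0385, 0.0481, 0.4519, 0.125, 0.0385, 0.0192, 0.1346, 0.1442 (working shown to 4 dp, full precision carried).
Each pᵢ log₂ pᵢ term: 0.0385×(-4.7004)=-0.1808, 0.0481×(-4.3785)=-0.2105, 0.4519×(-1.1459)=-0.5178, 0.125×(-3.0000)=-0.3750, 0.0385×(-4.7004)=-0.1808, 0.0192×(-5.7004)=-0.1096, 0.1346×(-2.8931)=-0.3895, 0.1442×(-2.7935)=-0.4029.
Sum = -2.3669, so H' = 2.37.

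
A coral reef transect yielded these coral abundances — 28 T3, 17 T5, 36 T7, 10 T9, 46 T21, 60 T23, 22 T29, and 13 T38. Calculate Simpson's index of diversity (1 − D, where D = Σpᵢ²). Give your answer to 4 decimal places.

0.8358

Total N = 28+17+36+10+46+60+22+13 = 232, so the proportions are 0.12069, 0.073276, 0.155172, 0.043103, 0.198276, 0.258621, 0.094828, 0.056034 (working shown to 6 dp, full precision carried).
D = 0.12069² + 0.073276² + 0.155172² + 0.043103² + 0.198276² + 0.258621² + 0.094828² + 0.056034² = 0.014566 + 0.005369 + 0.024078 + 0.001858 + 0.039313 + 0.066885 + 0.008992 + 0.003140 = 0.164202.
So 1 − D = 0.835798, i.e. 0.8358 to 4 decimal places.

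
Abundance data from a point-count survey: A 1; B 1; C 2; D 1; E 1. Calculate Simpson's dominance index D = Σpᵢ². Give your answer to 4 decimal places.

Total N = 1+1+2+1+1 = 6, so the proportions are 0.166667, 0.166667, 0.333333, 0.166667, 0.166667 (working shown to 6 dp, full precision carried).
D = 0.166667² + 0.166667² + 0.333333² + 0.166667² + 0.166667² = 0.027778 + 0.027778 + 0.111111 + 0.027778 + 0.027778 = 0.222222.
To 4 decimal places, D = 0.2222.

0.2222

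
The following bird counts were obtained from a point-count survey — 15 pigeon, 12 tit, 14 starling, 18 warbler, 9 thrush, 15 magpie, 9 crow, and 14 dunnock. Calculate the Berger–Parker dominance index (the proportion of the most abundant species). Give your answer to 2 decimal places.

Total N = 15+12+14+18+9+15+9+14 = 106, so the proportions are 0.1415, 0.1132, 0.1321, 0.1698, 0.0849, 0.1415, 0.0849, 0.1321 (working shown to 4 dp, full precision carried).
The largest proportion is 0.1698, i.e. d = 0.17 to 2 decimal places.

0.17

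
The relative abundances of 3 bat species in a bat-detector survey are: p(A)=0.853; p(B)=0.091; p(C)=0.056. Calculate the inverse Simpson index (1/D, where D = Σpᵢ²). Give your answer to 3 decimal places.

D = 0.853² + 0.091² + 0.056² = 0.727609 + 0.008281 + 0.003136 = 0.739026 (working shown to 6 dp, full precision carried).
So 1/D = 1.35313, i.e. 1.353 to 3 decimal places.

1.353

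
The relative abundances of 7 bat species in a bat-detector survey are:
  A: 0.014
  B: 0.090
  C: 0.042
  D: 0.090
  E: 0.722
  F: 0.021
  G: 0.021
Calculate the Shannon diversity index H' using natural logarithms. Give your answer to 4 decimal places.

Each pᵢ ln pᵢ term (working shown to 6 dp, full precision carried): 0.014×(-4.268698)=-0.059762, 0.09×(-2.407946)=-0.216715, 0.042×(-3.170086)=-0.133144, 0.09×(-2.407946)=-0.216715, 0.722×(-0.325730)=-0.235177, 0.021×(-3.863233)=-0.081128, 0.021×(-3.863233)=-0.081128.
Sum = -1.023769, so H' = 1.0238.

1.0238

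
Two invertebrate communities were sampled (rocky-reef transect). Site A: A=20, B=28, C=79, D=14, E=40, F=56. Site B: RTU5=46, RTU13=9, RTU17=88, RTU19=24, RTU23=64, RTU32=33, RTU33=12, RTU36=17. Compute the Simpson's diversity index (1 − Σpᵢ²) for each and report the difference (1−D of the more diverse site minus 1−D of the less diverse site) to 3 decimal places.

0.032

Site A: N=237, proportions 0.08439, 0.11814, 0.33333, 0.05907, 0.16878, 0.23629, giving 1−D = 0.78000 (working shown to 5 dp, full precision carried).
Site B: N=293, proportions 0.157, 0.03072, 0.30034, 0.08191, 0.21843, 0.11263, 0.04096, 0.05802, giving 1−D = 0.81205.
Difference = |0.78000 − 0.81205| = 0.03205, i.e. 0.032 to 3 decimal places.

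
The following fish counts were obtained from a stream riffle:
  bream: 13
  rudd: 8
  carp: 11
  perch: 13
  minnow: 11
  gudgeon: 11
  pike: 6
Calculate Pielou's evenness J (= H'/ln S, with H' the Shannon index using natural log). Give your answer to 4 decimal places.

0.9855

Total N = 13+8+11+13+11+11+6 = 73, so the proportions are 0.178082, 0.109589, 0.150685, 0.178082, 0.150685, 0.150685, 0.082192 (working shown to 6 dp, full precision carried).
H' = −Σ pᵢ ln pᵢ = −((-0.307283) + (-0.242303) + (-0.285181) + (-0.307283) + (-0.285181) + (-0.285181) + (-0.205373)) = 1.917784.
With S = 7 species, ln S = 1.945910, so J = 1.917784/1.945910 = 0.985546, i.e. 0.9855 to 4 decimal places.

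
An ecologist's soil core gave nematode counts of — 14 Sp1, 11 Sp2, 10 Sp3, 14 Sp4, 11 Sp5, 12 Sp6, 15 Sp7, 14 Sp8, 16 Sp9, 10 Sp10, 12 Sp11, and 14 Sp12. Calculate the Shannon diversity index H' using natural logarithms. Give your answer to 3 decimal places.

2.473

Total N = 14+11+10+14+11+12+15+14+16+10+12+14 = 153, so the proportions are 0.091503, 0.071895, 0.065359, 0.091503, 0.071895, 0.078431, 0.098039, 0.091503, 0.104575, 0.065359, 0.078431, 0.091503 (working shown to 6 dp, full precision carried).
Each pᵢ ln pᵢ term: 0.091503×(-2.391381)=-0.218819, 0.071895×(-2.632543)=-0.189268, 0.065359×(-2.727853)=-0.178291, 0.091503×(-2.391381)=-0.218819, 0.071895×(-2.632543)=-0.189268, 0.078431×(-2.545531)=-0.199650, 0.098039×(-2.322388)=-0.227685, 0.091503×(-2.391381)=-0.218819, 0.104575×(-2.257849)=-0.236115, 0.065359×(-2.727853)=-0.178291, 0.078431×(-2.545531)=-0.199650, 0.091503×(-2.391381)=-0.218819.
Sum = -2.473493, so H' = 2.473.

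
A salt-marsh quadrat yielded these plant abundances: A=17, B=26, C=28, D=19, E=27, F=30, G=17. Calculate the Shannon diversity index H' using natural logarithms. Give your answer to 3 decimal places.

1.921

Total N = 17+26+28+19+27+30+17 = 164, so the proportions are 0.10366, 0.15854, 0.17073, 0.11585, 0.16463, 0.18293, 0.10366 (working shown to 5 dp, full precision carried).
Each pᵢ ln pᵢ term: 0.10366×(-2.26665)=-0.23496, 0.15854×(-1.84177)=-0.29199, 0.17073×(-1.76766)=-0.30180, 0.11585×(-2.15543)=-0.24971, 0.16463×(-1.80403)=-0.29700, 0.18293×(-1.69867)=-0.31073, 0.10366×(-2.26665)=-0.23496.
Sum = -1.92115, so H' = 1.921.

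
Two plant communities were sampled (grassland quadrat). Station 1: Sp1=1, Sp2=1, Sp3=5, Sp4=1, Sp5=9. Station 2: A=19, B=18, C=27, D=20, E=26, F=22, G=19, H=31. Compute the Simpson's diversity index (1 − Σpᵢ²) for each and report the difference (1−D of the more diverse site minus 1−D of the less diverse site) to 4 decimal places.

0.2475

Station 1: N=17, proportions 0.0588235, 0.0588235, 0.2941176, 0.0588235, 0.5294118, giving 1−D = 0.6228374 (working shown to 7 dp, full precision carried).
Station 2: N=182, proportions 0.1043956, 0.0989011, 0.1483516, 0.1098901, 0.1428571, 0.1208791, 0.1043956, 0.1703297, giving 1−D = 0.8703055.
Difference = |0.6228374 − 0.8703055| = 0.2474681, i.e. 0.2475 to 4 decimal places.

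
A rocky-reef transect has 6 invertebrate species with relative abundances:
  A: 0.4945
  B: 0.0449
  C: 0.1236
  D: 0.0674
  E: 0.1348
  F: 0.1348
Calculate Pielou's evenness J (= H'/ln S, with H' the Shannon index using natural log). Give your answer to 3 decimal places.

0.819

H' = −Σ pᵢ ln pᵢ = −((-0.34823) + (-0.13934) + (-0.25841) + (-0.18179) + (-0.27013) + (-0.27013)) = 1.46803 (working shown to 5 dp, full precision carried).
With S = 6 species, ln S = 1.79176, so J = 1.46803/1.79176 = 0.81933, i.e. 0.819 to 3 decimal places.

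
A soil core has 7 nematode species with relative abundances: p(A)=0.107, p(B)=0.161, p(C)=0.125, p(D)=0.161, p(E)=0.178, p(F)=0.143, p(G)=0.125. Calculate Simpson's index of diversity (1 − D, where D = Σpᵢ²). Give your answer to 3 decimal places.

D = 0.107² + 0.161² + 0.125² + 0.161² + 0.178² + 0.143² + 0.125² = 0.01145 + 0.02592 + 0.01562 + 0.02592 + 0.03168 + 0.02045 + 0.01562 = 0.14667 (working shown to 5 dp, full precision carried).
So 1 − D = 0.85333, i.e. 0.853 to 3 decimal places.

0.853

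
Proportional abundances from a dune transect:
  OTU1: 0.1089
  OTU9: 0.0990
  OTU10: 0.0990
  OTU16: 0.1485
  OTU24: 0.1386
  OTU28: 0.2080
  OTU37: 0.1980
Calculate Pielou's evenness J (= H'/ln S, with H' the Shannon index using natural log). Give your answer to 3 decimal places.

H' = −Σ pᵢ ln pᵢ = −((-0.24147) + (-0.22895) + (-0.22895) + (-0.28321) + (-0.27390) + (-0.32661) + (-0.32066)) = 1.90374 (working shown to 5 dp, full precision carried).
With S = 7 species, ln S = 1.94591, so J = 1.90374/1.94591 = 0.97833, i.e. 0.978 to 3 decimal places.

0.978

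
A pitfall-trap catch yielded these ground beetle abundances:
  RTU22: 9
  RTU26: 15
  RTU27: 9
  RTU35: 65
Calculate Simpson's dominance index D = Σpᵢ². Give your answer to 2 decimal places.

Total N = 9+15+9+65 = 98, so the proportions are 0.0918, 0.1531, 0.0918, 0.6633 (working shown to 4 dp, full precision carried).
D = 0.0918² + 0.1531² + 0.0918² + 0.6633² = 0.0084 + 0.0234 + 0.0084 + 0.4399 = 0.4802.
To 2 decimal places, D = 0.48.

0.48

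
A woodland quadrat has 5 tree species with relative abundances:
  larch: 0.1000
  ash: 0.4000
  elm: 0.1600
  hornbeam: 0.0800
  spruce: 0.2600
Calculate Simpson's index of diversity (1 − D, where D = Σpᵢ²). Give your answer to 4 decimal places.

0.7304

D = 0.1² + 0.4² + 0.16² + 0.08² + 0.26² = 0.010000 + 0.160000 + 0.025600 + 0.006400 + 0.067600 = 0.269600 (working shown to 6 dp, full precision carried).
So 1 − D = 0.730400, i.e. 0.7304 to 4 decimal places.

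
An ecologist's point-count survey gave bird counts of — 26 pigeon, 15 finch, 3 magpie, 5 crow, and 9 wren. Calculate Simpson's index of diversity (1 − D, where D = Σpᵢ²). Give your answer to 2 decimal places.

Total N = 26+15+3+5+9 = 58, so the proportions are 0.4483, 0.2586, 0.0517, 0.0862, 0.1552 (working shown to 4 dp, full precision carried).
D = 0.4483² + 0.2586² + 0.0517² + 0.0862² + 0.1552² = 0.2010 + 0.0669 + 0.0027 + 0.0074 + 0.0241 = 0.3020.
So 1 − D = 0.6980, i.e. 0.70 to 2 decimal places.

0.70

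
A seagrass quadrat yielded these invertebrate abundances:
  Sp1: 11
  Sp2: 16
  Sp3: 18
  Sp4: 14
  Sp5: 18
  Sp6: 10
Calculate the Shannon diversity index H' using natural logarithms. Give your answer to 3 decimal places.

1.767

Total N = 11+16+18+14+18+10 = 87, so the proportions are 0.12644, 0.18391, 0.2069, 0.16092, 0.2069, 0.11494 (working shown to 5 dp, full precision carried).
Each pᵢ ln pᵢ term: 0.12644×(-2.06801)=-0.26147, 0.18391×(-1.69332)=-0.31142, 0.2069×(-1.57554)=-0.32597, 0.16092×(-1.82685)=-0.29398, 0.2069×(-1.57554)=-0.32597, 0.11494×(-2.16332)=-0.24866.
Sum = -1.76747, so H' = 1.767.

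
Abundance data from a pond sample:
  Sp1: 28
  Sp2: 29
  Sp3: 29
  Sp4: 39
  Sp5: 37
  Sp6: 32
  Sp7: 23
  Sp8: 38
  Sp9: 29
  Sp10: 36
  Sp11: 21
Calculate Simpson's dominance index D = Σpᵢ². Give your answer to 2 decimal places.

0.09

Total N = 28+29+29+39+37+32+23+38+29+36+21 = 341, so the proportions are 0.0821, 0.085, 0.085, 0.1144, 0.1085, 0.0938, 0.0674, 0.1114, 0.085, 0.1056, 0.0616 (working shown to 4 dp, full precision carried).
D = 0.0821² + 0.085² + 0.085² + 0.1144² + 0.1085² + 0.0938² + 0.0674² + 0.1114² + 0.085² + 0.1056² + 0.0616² = 0.0067 + 0.0072 + 0.0072 + 0.0131 + 0.0118 + 0.0088 + 0.0045 + 0.0124 + 0.0072 + 0.0111 + 0.0038 = 0.0940.
To 2 decimal places, D = 0.09.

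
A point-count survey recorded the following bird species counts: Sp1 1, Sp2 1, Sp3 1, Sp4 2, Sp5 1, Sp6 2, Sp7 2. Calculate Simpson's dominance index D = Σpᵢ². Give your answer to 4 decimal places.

Total N = 1+1+1+2+1+2+2 = 10, so the proportions are 0.1, 0.1, 0.1, 0.2, 0.1, 0.2, 0.2 (working shown to 6 dp, full precision carried).
D = 0.1² + 0.1² + 0.1² + 0.2² + 0.1² + 0.2² + 0.2² = 0.010000 + 0.010000 + 0.010000 + 0.040000 + 0.010000 + 0.040000 + 0.040000 = 0.160000.
To 4 decimal places, D = 0.1600.

0.1600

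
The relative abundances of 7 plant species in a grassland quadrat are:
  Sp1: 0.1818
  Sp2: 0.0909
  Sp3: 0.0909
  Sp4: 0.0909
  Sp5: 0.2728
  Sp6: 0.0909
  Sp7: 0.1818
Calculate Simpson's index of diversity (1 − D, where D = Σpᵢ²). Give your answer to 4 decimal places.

0.8264

D = 0.1818² + 0.0909² + 0.0909² + 0.0909² + 0.2728² + 0.0909² + 0.1818² = 0.033051 + 0.008263 + 0.008263 + 0.008263 + 0.074420 + 0.008263 + 0.033051 = 0.173574 (working shown to 6 dp, full precision carried).
So 1 − D = 0.826426, i.e. 0.8264 to 4 decimal places.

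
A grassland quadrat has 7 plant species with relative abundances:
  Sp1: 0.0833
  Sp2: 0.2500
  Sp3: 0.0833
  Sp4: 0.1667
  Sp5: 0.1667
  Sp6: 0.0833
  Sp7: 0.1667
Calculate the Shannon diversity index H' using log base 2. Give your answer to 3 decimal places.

Each pᵢ log₂ pᵢ term (working shown to 5 dp, full precision carried): 0.0833×(-3.58554)=-0.29868, 0.25×(-2.00000)=-0.50000, 0.0833×(-3.58554)=-0.29868, 0.1667×(-2.58467)=-0.43087, 0.1667×(-2.58467)=-0.43087, 0.0833×(-3.58554)=-0.29868, 0.1667×(-2.58467)=-0.43087.
Sum = -2.68862, so H' = 2.689.

2.689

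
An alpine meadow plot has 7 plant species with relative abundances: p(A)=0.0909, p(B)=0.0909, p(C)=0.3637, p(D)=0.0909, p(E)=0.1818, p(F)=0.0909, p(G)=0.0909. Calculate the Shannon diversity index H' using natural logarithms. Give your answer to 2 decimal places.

Each pᵢ ln pᵢ term (working shown to 4 dp, full precision carried): 0.0909×(-2.3980)=-0.2180, 0.0909×(-2.3980)=-0.2180, 0.3637×(-1.0114)=-0.3679, 0.0909×(-2.3980)=-0.2180, 0.1818×(-1.7048)=-0.3099, 0.0909×(-2.3980)=-0.2180, 0.0909×(-2.3980)=-0.2180.
Sum = -1.7677, so H' = 1.77.

1.77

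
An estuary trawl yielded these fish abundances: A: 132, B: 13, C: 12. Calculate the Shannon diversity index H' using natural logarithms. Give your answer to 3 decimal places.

0.549

Total N = 132+13+12 = 157, so the proportions are 0.84076, 0.0828, 0.07643 (working shown to 5 dp, full precision carried).
Each pᵢ ln pᵢ term: 0.84076×(-0.17344)=-0.14583, 0.0828×(-2.49130)=-0.20629, 0.07643×(-2.57134)=-0.19654.
Sum = -0.54865, so H' = 0.549.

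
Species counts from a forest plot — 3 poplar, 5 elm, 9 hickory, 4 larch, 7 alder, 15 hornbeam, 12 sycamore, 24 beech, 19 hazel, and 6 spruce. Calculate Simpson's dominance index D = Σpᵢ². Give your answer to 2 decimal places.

0.14

Total N = 3+5+9+4+7+15+12+24+19+6 = 104, so the proportions are 0.0288, 0.0481, 0.0865, 0.0385, 0.0673, 0.1442, 0.1154, 0.2308, 0.1827, 0.0577 (working shown to 4 dp, full precision carried).
D = 0.0288² + 0.0481² + 0.0865² + 0.0385² + 0.0673² + 0.1442² + 0.1154² + 0.2308² + 0.1827² + 0.0577² = 0.0008 + 0.0023 + 0.0075 + 0.0015 + 0.0045 + 0.0208 + 0.0133 + 0.0533 + 0.0334 + 0.0033 = 0.1407.
To 2 decimal places, D = 0.14.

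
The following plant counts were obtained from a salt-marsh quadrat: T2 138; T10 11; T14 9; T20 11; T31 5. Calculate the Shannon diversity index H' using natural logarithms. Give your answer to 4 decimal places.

0.7882

Total N = 138+11+9+11+5 = 174, so the proportions are 0.793103, 0.063218, 0.051724, 0.063218, 0.028736 (working shown to 6 dp, full precision carried).
Each pᵢ ln pᵢ term: 0.793103×(-0.231802)=-0.183843, 0.063218×(-2.761160)=-0.174556, 0.051724×(-2.961831)=-0.153198, 0.063218×(-2.761160)=-0.174556, 0.028736×(-3.549617)=-0.102000.
Sum = -0.788153, so H' = 0.7882.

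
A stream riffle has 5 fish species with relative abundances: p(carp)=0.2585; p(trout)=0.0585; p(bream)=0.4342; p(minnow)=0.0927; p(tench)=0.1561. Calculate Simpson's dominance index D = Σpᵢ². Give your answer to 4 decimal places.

D = 0.2585² + 0.0585² + 0.4342² + 0.0927² + 0.1561² = 0.066822 + 0.003422 + 0.188530 + 0.008593 + 0.024367 = 0.291735 (working shown to 6 dp, full precision carried).
To 4 decimal places, D = 0.2917.

0.2917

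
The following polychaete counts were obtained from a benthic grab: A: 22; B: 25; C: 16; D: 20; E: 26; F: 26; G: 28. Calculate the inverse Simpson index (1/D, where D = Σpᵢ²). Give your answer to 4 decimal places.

Total N = 22+25+16+20+26+26+28 = 163, so the proportions are 0.13496933, 0.15337423, 0.09815951, 0.12269939, 0.1595092, 0.1595092, 0.17177914 (working shown to 8 dp, full precision carried).
D = 0.13496933² + 0.15337423² + 0.09815951² + 0.12269939² + 0.1595092² + 0.1595092² + 0.17177914² = 0.01821672 + 0.02352366 + 0.00963529 + 0.01505514 + 0.02544319 + 0.02544319 + 0.02950807 = 0.14682525.
So 1/D = 6.810818, i.e. 6.8108 to 4 decimal places.

6.8108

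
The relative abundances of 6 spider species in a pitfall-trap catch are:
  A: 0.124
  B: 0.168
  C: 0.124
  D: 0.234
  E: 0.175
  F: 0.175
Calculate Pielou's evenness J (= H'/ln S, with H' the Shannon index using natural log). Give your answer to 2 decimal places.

0.99

H' = −Σ pᵢ ln pᵢ = −((-0.2588) + (-0.2997) + (-0.2588) + (-0.3399) + (-0.3050) + (-0.3050)) = 1.7673 (working shown to 4 dp, full precision carried).
With S = 6 species, ln S = 1.7918, so J = 1.7673/1.7918 = 0.9863, i.e. 0.99 to 2 decimal places.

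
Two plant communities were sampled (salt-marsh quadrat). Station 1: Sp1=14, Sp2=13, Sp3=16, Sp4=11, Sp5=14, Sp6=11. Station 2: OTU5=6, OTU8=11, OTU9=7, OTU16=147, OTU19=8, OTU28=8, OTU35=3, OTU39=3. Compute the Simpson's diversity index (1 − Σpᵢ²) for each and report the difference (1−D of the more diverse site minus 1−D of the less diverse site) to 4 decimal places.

Station 1: N=79, proportions 0.177215, 0.164557, 0.202532, 0.139241, 0.177215, 0.139241, giving 1−D = 0.830316 (working shown to 6 dp, full precision carried).
Station 2: N=193, proportions 0.031088, 0.056995, 0.036269, 0.761658, 0.041451, 0.041451, 0.015544, 0.015544, giving 1−D = 0.410427.
Difference = |0.830316 − 0.410427| = 0.419889, i.e. 0.4199 to 4 decimal places.

0.4199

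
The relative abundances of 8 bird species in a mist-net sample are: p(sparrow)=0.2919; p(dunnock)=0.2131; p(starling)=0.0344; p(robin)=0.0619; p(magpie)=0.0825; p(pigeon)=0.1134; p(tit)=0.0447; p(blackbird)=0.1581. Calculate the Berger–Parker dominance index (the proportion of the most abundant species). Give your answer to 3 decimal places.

0.292

The largest proportion is 0.2919, i.e. d = 0.292 to 3 decimal places.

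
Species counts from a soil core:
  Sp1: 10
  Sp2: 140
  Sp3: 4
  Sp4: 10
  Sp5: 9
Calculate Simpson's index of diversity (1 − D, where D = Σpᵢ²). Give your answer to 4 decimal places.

0.3352

Total N = 10+140+4+10+9 = 173, so the proportions are 0.057803, 0.809249, 0.023121, 0.057803, 0.052023 (working shown to 6 dp, full precision carried).
D = 0.057803² + 0.809249² + 0.023121² + 0.057803² + 0.052023² = 0.003341 + 0.654883 + 0.000535 + 0.003341 + 0.002706 = 0.664807.
So 1 − D = 0.335193, i.e. 0.3352 to 4 decimal places.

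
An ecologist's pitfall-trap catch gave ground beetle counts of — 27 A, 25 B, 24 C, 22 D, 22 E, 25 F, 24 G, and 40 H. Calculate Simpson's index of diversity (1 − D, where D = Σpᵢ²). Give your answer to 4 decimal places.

0.8695

Total N = 27+25+24+22+22+25+24+40 = 209, so the proportions are 0.129187, 0.119617, 0.114833, 0.105263, 0.105263, 0.119617, 0.114833, 0.191388 (working shown to 6 dp, full precision carried).
D = 0.129187² + 0.119617² + 0.114833² + 0.105263² + 0.105263² + 0.119617² + 0.114833² + 0.191388² = 0.016689 + 0.014308 + 0.013187 + 0.011080 + 0.011080 + 0.014308 + 0.013187 + 0.036629 = 0.130469.
So 1 − D = 0.869531, i.e. 0.8695 to 4 decimal places.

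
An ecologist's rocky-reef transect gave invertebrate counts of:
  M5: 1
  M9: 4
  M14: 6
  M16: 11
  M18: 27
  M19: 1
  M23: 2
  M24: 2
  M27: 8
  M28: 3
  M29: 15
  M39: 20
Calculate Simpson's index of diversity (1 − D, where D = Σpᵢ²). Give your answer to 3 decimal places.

0.839

Total N = 1+4+6+11+27+1+2+2+8+3+15+20 = 100, so the proportions are 0.01, 0.04, 0.06, 0.11, 0.27, 0.01, 0.02, 0.02, 0.08, 0.03, 0.15, 0.2 (working shown to 5 dp, full precision carried).
D = 0.01² + 0.04² + 0.06² + 0.11² + 0.27² + 0.01² + 0.02² + 0.02² + 0.08² + 0.03² + 0.15² + 0.2² = 0.00010 + 0.00160 + 0.00360 + 0.01210 + 0.07290 + 0.00010 + 0.00040 + 0.00040 + 0.00640 + 0.00090 + 0.02250 + 0.04000 = 0.16100.
So 1 − D = 0.83900, i.e. 0.839 to 3 decimal places.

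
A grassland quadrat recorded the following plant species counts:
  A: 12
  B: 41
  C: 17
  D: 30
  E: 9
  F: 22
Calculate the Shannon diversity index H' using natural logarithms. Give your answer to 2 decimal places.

1.67

Total N = 12+41+17+30+9+22 = 131, so the proportions are 0.0916, 0.313, 0.1298, 0.229, 0.0687, 0.1679 (working shown to 4 dp, full precision carried).
Each pᵢ ln pᵢ term: 0.0916×(-2.3903)=-0.2190, 0.313×(-1.1616)=-0.3636, 0.1298×(-2.0420)=-0.2650, 0.229×(-1.4740)=-0.3376, 0.0687×(-2.6780)=-0.1840, 0.1679×(-1.7842)=-0.2996.
Sum = -1.6687, so H' = 1.67.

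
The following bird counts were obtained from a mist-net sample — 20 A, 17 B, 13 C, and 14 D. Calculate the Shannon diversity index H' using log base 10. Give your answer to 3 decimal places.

Total N = 20+17+13+14 = 64, so the proportions are 0.3125, 0.26562, 0.20312, 0.21875 (working shown to 5 dp, full precision carried).
Each pᵢ log₁₀ pᵢ term: 0.3125×(-0.50515)=-0.15786, 0.26562×(-0.57573)=-0.15293, 0.20312×(-0.69224)=-0.14061, 0.21875×(-0.66005)=-0.14439.
Sum = -0.59578, so H' = 0.596.

0.596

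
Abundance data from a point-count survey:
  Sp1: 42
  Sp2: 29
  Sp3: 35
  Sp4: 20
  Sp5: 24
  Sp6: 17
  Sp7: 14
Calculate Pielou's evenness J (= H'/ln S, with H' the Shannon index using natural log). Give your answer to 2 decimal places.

0.97

Total N = 42+29+35+20+24+17+14 = 181, so the proportions are 0.232, 0.1602, 0.1934, 0.1105, 0.1326, 0.0939, 0.0773 (working shown to 4 dp, full precision carried).
H' = −Σ pᵢ ln pᵢ = −((-0.3390) + (-0.2934) + (-0.3177) + (-0.2434) + (-0.2679) + (-0.2222) + (-0.1980)) = 1.8815.
With S = 7 species, ln S = 1.9459, so J = 1.8815/1.9459 = 0.9669, i.e. 0.97 to 2 decimal places.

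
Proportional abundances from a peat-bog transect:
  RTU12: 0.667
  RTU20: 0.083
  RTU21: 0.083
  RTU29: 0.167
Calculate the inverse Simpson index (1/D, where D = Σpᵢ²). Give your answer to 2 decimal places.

2.06

D = 0.667² + 0.083² + 0.083² + 0.167² = 0.44489 + 0.00689 + 0.00689 + 0.02789 = 0.48656 (working shown to 5 dp, full precision carried).
So 1/D = 2.0553, i.e. 2.06 to 2 decimal places.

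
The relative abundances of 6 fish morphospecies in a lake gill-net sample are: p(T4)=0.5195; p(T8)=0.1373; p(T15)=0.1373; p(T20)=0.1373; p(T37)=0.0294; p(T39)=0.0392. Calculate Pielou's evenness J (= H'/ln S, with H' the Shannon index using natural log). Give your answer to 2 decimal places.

H' = −Σ pᵢ ln pᵢ = −((-0.3402) + (-0.2726) + (-0.2726) + (-0.2726) + (-0.1037) + (-0.1270)) = 1.3887 (working shown to 4 dp, full precision carried).
With S = 6 species, ln S = 1.7918, so J = 1.3887/1.7918 = 0.7751, i.e. 0.78 to 2 decimal places.

0.78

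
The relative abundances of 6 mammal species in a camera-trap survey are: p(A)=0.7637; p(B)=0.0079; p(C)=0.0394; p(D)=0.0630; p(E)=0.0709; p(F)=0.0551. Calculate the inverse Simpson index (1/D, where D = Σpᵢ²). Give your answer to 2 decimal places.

1.68

D = 0.7637² + 0.0079² + 0.0394² + 0.063² + 0.0709² + 0.0551² = 0.58324 + 0.00006 + 0.00155 + 0.00397 + 0.00503 + 0.00304 = 0.59688 (working shown to 5 dp, full precision carried).
So 1/D = 1.6754, i.e. 1.68 to 2 decimal places.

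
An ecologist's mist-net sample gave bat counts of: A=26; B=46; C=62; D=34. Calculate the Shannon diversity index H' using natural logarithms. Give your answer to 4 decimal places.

Total N = 26+46+62+34 = 168, so the proportions are 0.154762, 0.27381, 0.369048, 0.202381 (working shown to 6 dp, full precision carried).
Each pᵢ ln pᵢ term: 0.154762×(-1.865867)=-0.288765, 0.27381×(-1.295323)=-0.354672, 0.369048×(-0.996830)=-0.367878, 0.202381×(-1.597603)=-0.323325.
Sum = -1.334639, so H' = 1.3346.

1.3346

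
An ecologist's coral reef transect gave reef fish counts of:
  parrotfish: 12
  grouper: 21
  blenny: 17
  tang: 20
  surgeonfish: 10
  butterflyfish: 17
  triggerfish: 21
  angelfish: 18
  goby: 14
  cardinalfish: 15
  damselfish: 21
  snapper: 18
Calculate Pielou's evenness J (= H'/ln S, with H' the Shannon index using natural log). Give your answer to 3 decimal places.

Total N = 12+21+17+20+10+17+21+18+14+15+21+18 = 204, so the proportions are 0.05882, 0.10294, 0.08333, 0.09804, 0.04902, 0.08333, 0.10294, 0.08824, 0.06863, 0.07353, 0.10294, 0.08824 (working shown to 5 dp, full precision carried).
H' = −Σ pᵢ ln pᵢ = −((-0.16666) + (-0.23405) + (-0.20708) + (-0.22769) + (-0.14782) + (-0.20708) + (-0.23405) + (-0.21421) + (-0.18386) + (-0.19192) + (-0.23405) + (-0.21421)) = 2.46266.
With S = 12 species, ln S = 2.48491, so J = 2.46266/2.48491 = 0.99105, i.e. 0.991 to 3 decimal places.

0.991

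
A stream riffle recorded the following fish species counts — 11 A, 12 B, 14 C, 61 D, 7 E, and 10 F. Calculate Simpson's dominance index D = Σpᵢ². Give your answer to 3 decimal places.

Total N = 11+12+14+61+7+10 = 115, so the proportions are 0.09565, 0.10435, 0.12174, 0.53043, 0.06087, 0.08696 (working shown to 5 dp, full precision carried).
D = 0.09565² + 0.10435² + 0.12174² + 0.53043² + 0.06087² + 0.08696² = 0.00915 + 0.01089 + 0.01482 + 0.28136 + 0.00371 + 0.00756 = 0.32749.
To 3 decimal places, D = 0.327.

0.327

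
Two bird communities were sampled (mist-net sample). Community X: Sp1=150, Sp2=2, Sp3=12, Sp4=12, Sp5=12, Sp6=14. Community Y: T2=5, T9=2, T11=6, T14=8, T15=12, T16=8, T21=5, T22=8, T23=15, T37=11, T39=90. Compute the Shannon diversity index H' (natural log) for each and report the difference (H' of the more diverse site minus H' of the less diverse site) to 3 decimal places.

Community X: N=202, proportions 0.742574, 0.009901, 0.059406, 0.059406, 0.059406, 0.069307, giving H' = 0.954876 (working shown to 6 dp, full precision carried).
Community Y: N=170, proportions 0.029412, 0.011765, 0.035294, 0.047059, 0.070588, 0.047059, 0.029412, 0.047059, 0.088235, 0.064706, 0.529412, giving H' = 1.724403.
Difference = |0.954876 − 1.724403| = 0.769527, i.e. 0.770 to 3 decimal places.

0.770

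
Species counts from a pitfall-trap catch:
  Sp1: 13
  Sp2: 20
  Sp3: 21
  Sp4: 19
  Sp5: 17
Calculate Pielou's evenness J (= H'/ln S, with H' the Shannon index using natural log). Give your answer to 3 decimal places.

0.992

Total N = 13+20+21+19+17 = 90, so the proportions are 0.14444, 0.22222, 0.23333, 0.21111, 0.18889 (working shown to 5 dp, full precision carried).
H' = −Σ pᵢ ln pᵢ = −((-0.27948) + (-0.33424) + (-0.33957) + (-0.32836) + (-0.31480)) = 1.59644.
With S = 5 species, ln S = 1.60944, so J = 1.59644/1.60944 = 0.99193, i.e. 0.992 to 3 decimal places.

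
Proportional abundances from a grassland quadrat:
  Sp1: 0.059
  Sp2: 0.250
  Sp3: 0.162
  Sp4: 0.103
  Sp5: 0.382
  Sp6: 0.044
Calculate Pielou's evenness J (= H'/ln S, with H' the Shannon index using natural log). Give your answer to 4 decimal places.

H' = −Σ pᵢ ln pᵢ = −((-0.166983) + (-0.346574) + (-0.294866) + (-0.234122) + (-0.367612) + (-0.137437)) = 1.547593 (working shown to 6 dp, full precision carried).
With S = 6 species, ln S = 1.791759, so J = 1.547593/1.791759 = 0.863728, i.e. 0.8637 to 4 decimal places.

0.8637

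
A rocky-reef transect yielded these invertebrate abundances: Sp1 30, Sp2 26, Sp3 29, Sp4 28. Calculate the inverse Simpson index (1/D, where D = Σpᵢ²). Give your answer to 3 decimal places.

3.989

Total N = 30+26+29+28 = 113, so the proportions are 0.2654867, 0.2300885, 0.2566372, 0.2477876 (working shown to 7 dp, full precision carried).
D = 0.2654867² + 0.2300885² + 0.2566372² + 0.2477876² = 0.0704832 + 0.0529407 + 0.0658626 + 0.0613987 = 0.2506853.
So 1/D = 3.98907, i.e. 3.989 to 3 decimal places.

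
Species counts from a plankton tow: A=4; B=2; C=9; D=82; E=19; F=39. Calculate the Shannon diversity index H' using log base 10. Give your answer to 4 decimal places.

0.5460

Total N = 4+2+9+82+19+39 = 155, so the proportions are 0.025806, 0.012903, 0.058065, 0.529032, 0.122581, 0.251613 (working shown to 6 dp, full precision carried).
Each pᵢ log₁₀ pᵢ term: 0.025806×(-1.588272)=-0.040988, 0.012903×(-1.889302)=-0.024378, 0.058065×(-1.236089)=-0.071773, 0.529032×(-0.276518)=-0.146287, 0.122581×(-0.911578)=-0.111742, 0.251613×(-0.599267)=-0.150783.
Sum = -0.545951, so H' = 0.5460.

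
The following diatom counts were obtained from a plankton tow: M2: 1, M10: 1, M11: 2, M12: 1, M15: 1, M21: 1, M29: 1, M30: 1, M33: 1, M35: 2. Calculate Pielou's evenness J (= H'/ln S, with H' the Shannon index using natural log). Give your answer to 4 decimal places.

Total N = 1+1+2+1+1+1+1+1+1+2 = 12, so the proportions are 0.083333, 0.083333, 0.166667, 0.083333, 0.083333, 0.083333, 0.083333, 0.083333, 0.083333, 0.166667 (working shown to 6 dp, full precision carried).
H' = −Σ pᵢ ln pᵢ = −((-0.207076) + (-0.207076) + (-0.298627) + (-0.207076) + (-0.207076) + (-0.207076) + (-0.207076) + (-0.207076) + (-0.207076) + (-0.298627)) = 2.253858.
With S = 10 species, ln S = 2.302585, so J = 2.253858/2.302585 = 0.978838, i.e. 0.9788 to 4 decimal places.

0.9788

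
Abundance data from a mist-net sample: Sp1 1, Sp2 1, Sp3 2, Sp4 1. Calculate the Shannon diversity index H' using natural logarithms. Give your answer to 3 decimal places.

Total N = 1+1+2+1 = 5, so the proportions are 0.2, 0.2, 0.4, 0.2 (working shown to 5 dp, full precision carried).
Each pᵢ ln pᵢ term: 0.2×(-1.60944)=-0.32189, 0.2×(-1.60944)=-0.32189, 0.4×(-0.91629)=-0.36652, 0.2×(-1.60944)=-0.32189.
Sum = -1.33218, so H' = 1.332.

1.332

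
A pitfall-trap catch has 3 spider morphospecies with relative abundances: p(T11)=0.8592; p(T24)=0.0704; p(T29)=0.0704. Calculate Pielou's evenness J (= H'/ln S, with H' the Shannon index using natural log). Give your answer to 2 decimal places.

H' = −Σ pᵢ ln pᵢ = −((-0.1304) + (-0.1868) + (-0.1868)) = 0.5040 (working shown to 4 dp, full precision carried).
With S = 3 species, ln S = 1.0986, so J = 0.5040/1.0986 = 0.4588, i.e. 0.46 to 2 decimal places.

0.46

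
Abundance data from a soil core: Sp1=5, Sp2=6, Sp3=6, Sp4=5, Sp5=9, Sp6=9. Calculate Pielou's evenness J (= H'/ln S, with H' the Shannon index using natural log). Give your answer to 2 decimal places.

Total N = 5+6+6+5+9+9 = 40, so the proportions are 0.125, 0.15, 0.15, 0.125, 0.225, 0.225 (working shown to 4 dp, full precision carried).
H' = −Σ pᵢ ln pᵢ = −((-0.2599) + (-0.2846) + (-0.2846) + (-0.2599) + (-0.3356) + (-0.3356)) = 1.7602.
With S = 6 species, ln S = 1.7918, so J = 1.7602/1.7918 = 0.9824, i.e. 0.98 to 2 decimal places.

0.98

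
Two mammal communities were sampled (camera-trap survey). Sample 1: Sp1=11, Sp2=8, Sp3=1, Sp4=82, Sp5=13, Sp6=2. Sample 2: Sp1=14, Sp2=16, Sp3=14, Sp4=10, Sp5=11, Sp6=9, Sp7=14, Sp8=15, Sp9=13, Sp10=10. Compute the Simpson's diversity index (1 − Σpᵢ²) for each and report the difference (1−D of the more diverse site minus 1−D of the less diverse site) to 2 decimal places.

0.41

Sample 1: N=117, proportions 0.094, 0.0684, 0.0085, 0.7009, 0.1111, 0.0171, giving 1−D = 0.4826 (working shown to 4 dp, full precision carried).
Sample 2: N=126, proportions 0.1111, 0.127, 0.1111, 0.0794, 0.0873, 0.0714, 0.1111, 0.119, 0.1032, 0.0794, giving 1−D = 0.8967.
Difference = |0.4826 − 0.8967| = 0.4141, i.e. 0.41 to 2 decimal places.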